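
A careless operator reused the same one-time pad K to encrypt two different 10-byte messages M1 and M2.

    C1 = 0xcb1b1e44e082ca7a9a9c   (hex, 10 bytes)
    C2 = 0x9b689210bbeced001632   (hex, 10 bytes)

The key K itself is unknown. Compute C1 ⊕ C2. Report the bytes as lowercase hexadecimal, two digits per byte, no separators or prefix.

C1 ⊕ C2 = (M1 ⊕ K) ⊕ (M2 ⊕ K) = M1 ⊕ M2 — the shared key cancels under XOR.
203 xor 155 =  80
 27 xor 104 = 115
 30 xor 146 = 140
 68 xor  16 =  84
224 xor 187 =  91
130 xor 236 = 110
202 xor 237 =  39
122 xor   0 = 122
154 xor  22 = 140
156 xor  50 = 174

50738c545b6e277a8cae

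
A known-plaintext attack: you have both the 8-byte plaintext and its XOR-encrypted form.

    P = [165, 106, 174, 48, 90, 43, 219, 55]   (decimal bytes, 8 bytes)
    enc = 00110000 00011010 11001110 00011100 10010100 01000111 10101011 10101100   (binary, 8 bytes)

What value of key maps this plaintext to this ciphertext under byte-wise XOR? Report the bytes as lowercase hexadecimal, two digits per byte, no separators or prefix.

Since enc = P ⊕ key, XORing both sides with P gives key = P ⊕ enc.
byte 0: 10100101 xor 00110000 = 10010101
byte 1: 01101010 xor 00011010 = 01110000
byte 2: 10101110 xor 11001110 = 01100000
byte 3: 00110000 xor 00011100 = 00101100
byte 4: 01011010 xor 10010100 = 11001110
byte 5: 00101011 xor 01000111 = 01101100
byte 6: 11011011 xor 10101011 = 01110000
byte 7: 00110111 xor 10101100 = 10011011

9570602cce6c709b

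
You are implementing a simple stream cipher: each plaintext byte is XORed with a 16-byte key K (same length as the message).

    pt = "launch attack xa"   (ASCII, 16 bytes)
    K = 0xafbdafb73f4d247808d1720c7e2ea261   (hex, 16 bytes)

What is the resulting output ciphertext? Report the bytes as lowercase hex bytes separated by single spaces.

c3 dc da d9 5c 25 04 19 7c a5 13 6f 15 0e da 00

XOR is its own inverse, so applying the key byte-wise gives the result directly.
byte 0: 01101100 XOR 10101111 = 11000011
byte 1: 01100001 XOR 10111101 = 11011100
byte 2: 01110101 XOR 10101111 = 11011010
byte 3: 01101110 XOR 10110111 = 11011001
byte 4: 01100011 XOR 00111111 = 01011100
byte 5: 01101000 XOR 01001101 = 00100101
byte 6: 00100000 XOR 00100100 = 00000100
byte 7: 01100001 XOR 01111000 = 00011001
byte 8: 01110100 XOR 00001000 = 01111100
byte 9: 01110100 XOR 11010001 = 10100101
byte 10: 01100001 XOR 01110010 = 00010011
byte 11: 01100011 XOR 00001100 = 01101111
byte 12: 01101011 XOR 01111110 = 00010101
byte 13: 00100000 XOR 00101110 = 00001110
byte 14: 01111000 XOR 10100010 = 11011010
byte 15: 01100001 XOR 01100001 = 00000000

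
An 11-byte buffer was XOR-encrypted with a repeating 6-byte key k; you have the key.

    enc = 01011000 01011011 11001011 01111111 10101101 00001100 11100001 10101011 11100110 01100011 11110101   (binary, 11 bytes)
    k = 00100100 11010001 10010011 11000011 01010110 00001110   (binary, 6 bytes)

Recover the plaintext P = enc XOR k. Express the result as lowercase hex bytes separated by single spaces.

The 6-byte key repeats, so the effective keystream is 24 d1 93 c3 56 0e 24 d1 93 c3 56.
byte 0: 58 XOR 24 = 7c
byte 1: 5b XOR d1 = 8a
byte 2: cb XOR 93 = 58
byte 3: 7f XOR c3 = bc
byte 4: ad XOR 56 = fb
byte 5: 0c XOR 0e = 02
byte 6: e1 XOR 24 = c5
byte 7: ab XOR d1 = 7a
byte 8: e6 XOR 93 = 75
byte 9: 63 XOR c3 = a0
byte 10: f5 XOR 56 = a3

7c 8a 58 bc fb 02 c5 7a 75 a0 a3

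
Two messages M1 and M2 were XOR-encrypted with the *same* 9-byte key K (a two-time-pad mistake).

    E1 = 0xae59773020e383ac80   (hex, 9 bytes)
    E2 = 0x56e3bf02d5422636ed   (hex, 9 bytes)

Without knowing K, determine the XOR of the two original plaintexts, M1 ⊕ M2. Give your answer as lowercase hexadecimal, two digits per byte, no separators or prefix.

E1 ⊕ E2 = (M1 ⊕ K) ⊕ (M2 ⊕ K) = M1 ⊕ M2 — the shared key cancels under XOR.
byte 0: 10101110 ⊕ 01010110 = 11111000
byte 1: 01011001 ⊕ 11100011 = 10111010
byte 2: 01110111 ⊕ 10111111 = 11001000
byte 3: 00110000 ⊕ 00000010 = 00110010
byte 4: 00100000 ⊕ 11010101 = 11110101
byte 5: 11100011 ⊕ 01000010 = 10100001
byte 6: 10000011 ⊕ 00100110 = 10100101
byte 7: 10101100 ⊕ 00110110 = 10011010
byte 8: 10000000 ⊕ 11101101 = 01101101

f8bac832f5a1a59a6d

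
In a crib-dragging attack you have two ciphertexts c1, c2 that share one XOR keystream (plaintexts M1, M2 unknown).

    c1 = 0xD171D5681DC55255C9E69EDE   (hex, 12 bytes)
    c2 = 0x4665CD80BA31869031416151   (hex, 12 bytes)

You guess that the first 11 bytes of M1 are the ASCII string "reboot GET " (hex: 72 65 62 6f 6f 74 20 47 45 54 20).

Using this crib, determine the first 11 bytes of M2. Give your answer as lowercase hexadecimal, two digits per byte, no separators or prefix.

e5717a87c880f482bdf3df

First, c1 ⊕ c2 = (M1 ⊕ K) ⊕ (M2 ⊕ K) = M1 ⊕ M2, so the key drops out. Then M2 = (M1 ⊕ M2) ⊕ M1 over the first 11 bytes.
byte 0: (d1 XOR 46) XOR 72 = 97 XOR 72 = e5
byte 1: (71 XOR 65) XOR 65 = 14 XOR 65 = 71
byte 2: (d5 XOR cd) XOR 62 = 18 XOR 62 = 7a
byte 3: (68 XOR 80) XOR 6f = e8 XOR 6f = 87
byte 4: (1d XOR ba) XOR 6f = a7 XOR 6f = c8
byte 5: (c5 XOR 31) XOR 74 = f4 XOR 74 = 80
byte 6: (52 XOR 86) XOR 20 = d4 XOR 20 = f4
byte 7: (55 XOR 90) XOR 47 = c5 XOR 47 = 82
byte 8: (c9 XOR 31) XOR 45 = f8 XOR 45 = bd
byte 9: (e6 XOR 41) XOR 54 = a7 XOR 54 = f3
byte 10: (9e XOR 61) XOR 20 = ff XOR 20 = df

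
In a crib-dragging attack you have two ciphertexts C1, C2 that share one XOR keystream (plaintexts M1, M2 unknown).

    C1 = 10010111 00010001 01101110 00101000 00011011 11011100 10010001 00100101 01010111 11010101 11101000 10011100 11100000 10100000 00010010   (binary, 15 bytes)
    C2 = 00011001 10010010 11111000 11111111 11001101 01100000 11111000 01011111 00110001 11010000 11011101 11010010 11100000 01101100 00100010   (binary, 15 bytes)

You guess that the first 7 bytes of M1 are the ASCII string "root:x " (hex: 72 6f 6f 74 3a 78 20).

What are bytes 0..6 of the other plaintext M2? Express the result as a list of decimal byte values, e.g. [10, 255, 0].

First, C1 ⊕ C2 = (M1 ⊕ K) ⊕ (M2 ⊕ K) = M1 ⊕ M2, so the key drops out. Then M2 = (M1 ⊕ M2) ⊕ M1 over the first 7 bytes.
byte 0: (97 ^ 19) ^ 72 = 8e ^ 72 = fc
byte 1: (11 ^ 92) ^ 6f = 83 ^ 6f = ec
byte 2: (6e ^ f8) ^ 6f = 96 ^ 6f = f9
byte 3: (28 ^ ff) ^ 74 = d7 ^ 74 = a3
byte 4: (1b ^ cd) ^ 3a = d6 ^ 3a = ec
byte 5: (dc ^ 60) ^ 78 = bc ^ 78 = c4
byte 6: (91 ^ f8) ^ 20 = 69 ^ 20 = 49

[252, 236, 249, 163, 236, 196, 73]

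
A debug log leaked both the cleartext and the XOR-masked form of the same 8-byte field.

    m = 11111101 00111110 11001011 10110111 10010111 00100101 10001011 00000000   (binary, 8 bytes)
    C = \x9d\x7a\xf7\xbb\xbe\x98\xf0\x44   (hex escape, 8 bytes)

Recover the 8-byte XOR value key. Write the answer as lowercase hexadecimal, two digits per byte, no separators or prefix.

Since C = m ⊕ key, XORing both sides with m gives key = m ⊕ C.
fd XOR 9d = 60
3e XOR 7a = 44
cb XOR f7 = 3c
b7 XOR bb = 0c
97 XOR be = 29
25 XOR 98 = bd
8b XOR f0 = 7b
00 XOR 44 = 44

60443c0c29bd7b44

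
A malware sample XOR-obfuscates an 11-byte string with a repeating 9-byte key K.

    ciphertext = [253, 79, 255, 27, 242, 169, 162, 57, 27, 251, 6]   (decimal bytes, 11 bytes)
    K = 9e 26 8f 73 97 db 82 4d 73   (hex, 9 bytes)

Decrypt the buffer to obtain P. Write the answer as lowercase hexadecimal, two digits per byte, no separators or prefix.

The 9-byte key repeats, so the effective keystream is 9e 26 8f 73 97 db 82 4d 73 9e 26.
byte 0: fd xor 9e = 63
byte 1: 4f xor 26 = 69
byte 2: ff xor 8f = 70
byte 3: 1b xor 73 = 68
byte 4: f2 xor 97 = 65
byte 5: a9 xor db = 72
byte 6: a2 xor 82 = 20
byte 7: 39 xor 4d = 74
byte 8: 1b xor 73 = 68
byte 9: fb xor 9e = 65
byte 10: 06 xor 26 = 20

6369706865722074686520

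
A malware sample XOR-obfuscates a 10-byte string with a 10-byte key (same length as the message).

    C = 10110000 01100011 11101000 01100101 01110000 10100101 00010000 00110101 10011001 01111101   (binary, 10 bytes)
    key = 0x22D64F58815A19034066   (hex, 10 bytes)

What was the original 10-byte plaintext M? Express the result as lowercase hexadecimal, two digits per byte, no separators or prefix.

92b5a73df1ff0936d91b

XOR is its own inverse, so applying the key byte-wise gives the result directly.
b0 XOR 22 = 92
63 XOR d6 = b5
e8 XOR 4f = a7
65 XOR 58 = 3d
70 XOR 81 = f1
a5 XOR 5a = ff
10 XOR 19 = 09
35 XOR 03 = 36
99 XOR 40 = d9
7d XOR 66 = 1b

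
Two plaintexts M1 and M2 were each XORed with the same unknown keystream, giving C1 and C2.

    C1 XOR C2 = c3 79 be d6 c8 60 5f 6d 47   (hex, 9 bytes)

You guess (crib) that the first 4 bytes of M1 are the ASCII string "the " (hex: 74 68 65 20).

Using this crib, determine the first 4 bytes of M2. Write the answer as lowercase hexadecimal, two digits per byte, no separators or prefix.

Since C1 ⊕ C2 = M1 ⊕ M2, XORing with the guessed M1 bytes yields the corresponding M2 bytes: M2 = (C1 ⊕ C2) ⊕ M1.
195 XOR 116 = 183
121 XOR 104 =  17
190 XOR 101 = 219
214 XOR  32 = 246

b711dbf6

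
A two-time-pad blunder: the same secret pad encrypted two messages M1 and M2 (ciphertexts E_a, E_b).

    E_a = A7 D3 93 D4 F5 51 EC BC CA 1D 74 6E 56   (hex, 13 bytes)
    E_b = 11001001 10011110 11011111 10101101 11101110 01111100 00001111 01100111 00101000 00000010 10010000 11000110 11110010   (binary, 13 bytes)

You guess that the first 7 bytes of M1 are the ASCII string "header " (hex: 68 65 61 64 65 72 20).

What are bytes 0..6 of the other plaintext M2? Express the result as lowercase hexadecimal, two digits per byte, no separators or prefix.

First, E_a ⊕ E_b = (M1 ⊕ K) ⊕ (M2 ⊕ K) = M1 ⊕ M2, so the key drops out. Then M2 = (M1 ⊕ M2) ⊕ M1 over the first 7 bytes.
byte 0: (a7 ⊕ c9) ⊕ 68 = 6e ⊕ 68 = 06
byte 1: (d3 ⊕ 9e) ⊕ 65 = 4d ⊕ 65 = 28
byte 2: (93 ⊕ df) ⊕ 61 = 4c ⊕ 61 = 2d
byte 3: (d4 ⊕ ad) ⊕ 64 = 79 ⊕ 64 = 1d
byte 4: (f5 ⊕ ee) ⊕ 65 = 1b ⊕ 65 = 7e
byte 5: (51 ⊕ 7c) ⊕ 72 = 2d ⊕ 72 = 5f
byte 6: (ec ⊕ 0f) ⊕ 20 = e3 ⊕ 20 = c3

06282d1d7e5fc3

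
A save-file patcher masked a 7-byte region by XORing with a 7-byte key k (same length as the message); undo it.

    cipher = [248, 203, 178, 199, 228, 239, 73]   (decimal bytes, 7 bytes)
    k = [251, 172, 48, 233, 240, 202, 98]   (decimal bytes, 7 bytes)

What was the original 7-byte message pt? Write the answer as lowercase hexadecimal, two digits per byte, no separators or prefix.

0367822e14252b

248 xor 251 =   3
203 xor 172 = 103
178 xor  48 = 130
199 xor 233 =  46
228 xor 240 =  20
239 xor 202 =  37
 73 xor  98 =  43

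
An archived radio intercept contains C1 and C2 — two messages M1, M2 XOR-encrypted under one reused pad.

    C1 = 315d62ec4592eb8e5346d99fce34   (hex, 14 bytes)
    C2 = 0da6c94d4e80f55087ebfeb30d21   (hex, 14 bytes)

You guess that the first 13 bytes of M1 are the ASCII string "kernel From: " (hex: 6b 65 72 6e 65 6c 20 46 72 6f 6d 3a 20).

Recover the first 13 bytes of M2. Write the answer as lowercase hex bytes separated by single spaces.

First, C1 ⊕ C2 = (M1 ⊕ K) ⊕ (M2 ⊕ K) = M1 ⊕ M2, so the key drops out. Then M2 = (M1 ⊕ M2) ⊕ M1 over the first 13 bytes.
byte 0: (31 XOR 0d) XOR 6b = 3c XOR 6b = 57
byte 1: (5d XOR a6) XOR 65 = fb XOR 65 = 9e
byte 2: (62 XOR c9) XOR 72 = ab XOR 72 = d9
byte 3: (ec XOR 4d) XOR 6e = a1 XOR 6e = cf
byte 4: (45 XOR 4e) XOR 65 = 0b XOR 65 = 6e
byte 5: (92 XOR 80) XOR 6c = 12 XOR 6c = 7e
byte 6: (eb XOR f5) XOR 20 = 1e XOR 20 = 3e
byte 7: (8e XOR 50) XOR 46 = de XOR 46 = 98
byte 8: (53 XOR 87) XOR 72 = d4 XOR 72 = a6
byte 9: (46 XOR eb) XOR 6f = ad XOR 6f = c2
byte 10: (d9 XOR fe) XOR 6d = 27 XOR 6d = 4a
byte 11: (9f XOR b3) XOR 3a = 2c XOR 3a = 16
byte 12: (ce XOR 0d) XOR 20 = c3 XOR 20 = e3

57 9e d9 cf 6e 7e 3e 98 a6 c2 4a 16 e3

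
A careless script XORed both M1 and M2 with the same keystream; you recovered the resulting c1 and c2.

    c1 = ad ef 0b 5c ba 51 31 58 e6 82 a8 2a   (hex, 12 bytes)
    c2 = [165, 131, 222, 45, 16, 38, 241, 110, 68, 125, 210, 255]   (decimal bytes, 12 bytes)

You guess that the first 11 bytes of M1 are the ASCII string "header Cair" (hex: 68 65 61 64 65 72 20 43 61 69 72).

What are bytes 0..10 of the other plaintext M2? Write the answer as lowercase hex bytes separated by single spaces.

60 09 b4 15 cf 05 e0 75 c3 96 08

First, c1 ⊕ c2 = (M1 ⊕ K) ⊕ (M2 ⊕ K) = M1 ⊕ M2, so the key drops out. Then M2 = (M1 ⊕ M2) ⊕ M1 over the first 11 bytes.
byte 0: (ad XOR a5) XOR 68 = 08 XOR 68 = 60
byte 1: (ef XOR 83) XOR 65 = 6c XOR 65 = 09
byte 2: (0b XOR de) XOR 61 = d5 XOR 61 = b4
byte 3: (5c XOR 2d) XOR 64 = 71 XOR 64 = 15
byte 4: (ba XOR 10) XOR 65 = aa XOR 65 = cf
byte 5: (51 XOR 26) XOR 72 = 77 XOR 72 = 05
byte 6: (31 XOR f1) XOR 20 = c0 XOR 20 = e0
byte 7: (58 XOR 6e) XOR 43 = 36 XOR 43 = 75
byte 8: (e6 XOR 44) XOR 61 = a2 XOR 61 = c3
byte 9: (82 XOR 7d) XOR 69 = ff XOR 69 = 96
byte 10: (a8 XOR d2) XOR 72 = 7a XOR 72 = 08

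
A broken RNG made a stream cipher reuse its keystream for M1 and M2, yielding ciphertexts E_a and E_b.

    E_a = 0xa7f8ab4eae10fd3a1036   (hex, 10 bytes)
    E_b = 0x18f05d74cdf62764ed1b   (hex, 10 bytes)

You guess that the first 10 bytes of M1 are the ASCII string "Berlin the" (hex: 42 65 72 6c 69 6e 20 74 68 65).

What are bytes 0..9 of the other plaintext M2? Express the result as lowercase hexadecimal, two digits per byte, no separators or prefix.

First, E_a ⊕ E_b = (M1 ⊕ K) ⊕ (M2 ⊕ K) = M1 ⊕ M2, so the key drops out. Then M2 = (M1 ⊕ M2) ⊕ M1 over the first 10 bytes.
byte 0: (a7 xor 18) xor 42 = bf xor 42 = fd
byte 1: (f8 xor f0) xor 65 = 08 xor 65 = 6d
byte 2: (ab xor 5d) xor 72 = f6 xor 72 = 84
byte 3: (4e xor 74) xor 6c = 3a xor 6c = 56
byte 4: (ae xor cd) xor 69 = 63 xor 69 = 0a
byte 5: (10 xor f6) xor 6e = e6 xor 6e = 88
byte 6: (fd xor 27) xor 20 = da xor 20 = fa
byte 7: (3a xor 64) xor 74 = 5e xor 74 = 2a
byte 8: (10 xor ed) xor 68 = fd xor 68 = 95
byte 9: (36 xor 1b) xor 65 = 2d xor 65 = 48

fd6d84560a88fa2a9548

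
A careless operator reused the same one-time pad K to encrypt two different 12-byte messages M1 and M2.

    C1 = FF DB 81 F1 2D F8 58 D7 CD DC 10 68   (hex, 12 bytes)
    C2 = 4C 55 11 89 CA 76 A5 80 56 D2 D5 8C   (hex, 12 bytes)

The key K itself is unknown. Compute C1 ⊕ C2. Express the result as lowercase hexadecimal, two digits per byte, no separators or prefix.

C1 ⊕ C2 = (M1 ⊕ K) ⊕ (M2 ⊕ K) = M1 ⊕ M2 — the shared key cancels under XOR.
11111111 xor 01001100 = 10110011
11011011 xor 01010101 = 10001110
10000001 xor 00010001 = 10010000
11110001 xor 10001001 = 01111000
00101101 xor 11001010 = 11100111
11111000 xor 01110110 = 10001110
01011000 xor 10100101 = 11111101
11010111 xor 10000000 = 01010111
11001101 xor 01010110 = 10011011
11011100 xor 11010010 = 00001110
00010000 xor 11010101 = 11000101
01101000 xor 10001100 = 11100100

b38e9078e78efd579b0ec5e4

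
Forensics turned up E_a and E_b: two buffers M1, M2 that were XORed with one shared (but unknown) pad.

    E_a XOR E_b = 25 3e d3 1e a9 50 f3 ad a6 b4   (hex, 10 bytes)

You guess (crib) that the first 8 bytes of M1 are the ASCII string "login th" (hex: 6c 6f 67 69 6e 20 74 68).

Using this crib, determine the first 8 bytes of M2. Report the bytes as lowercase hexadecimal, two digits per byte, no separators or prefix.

4951b477c77087c5

Since E_a ⊕ E_b = M1 ⊕ M2, XORing with the guessed M1 bytes yields the corresponding M2 bytes: M2 = (E_a ⊕ E_b) ⊕ M1.
25 ⊕ 6c = 49
3e ⊕ 6f = 51
d3 ⊕ 67 = b4
1e ⊕ 69 = 77
a9 ⊕ 6e = c7
50 ⊕ 20 = 70
f3 ⊕ 74 = 87
ad ⊕ 68 = c5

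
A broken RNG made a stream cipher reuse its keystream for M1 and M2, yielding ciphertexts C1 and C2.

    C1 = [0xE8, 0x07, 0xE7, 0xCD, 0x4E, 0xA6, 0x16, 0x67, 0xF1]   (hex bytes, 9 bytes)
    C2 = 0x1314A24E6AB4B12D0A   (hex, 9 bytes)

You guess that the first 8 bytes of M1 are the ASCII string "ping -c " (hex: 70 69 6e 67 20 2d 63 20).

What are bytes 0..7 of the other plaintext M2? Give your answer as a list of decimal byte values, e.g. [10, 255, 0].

[139, 122, 43, 228, 4, 63, 196, 106]

First, C1 ⊕ C2 = (M1 ⊕ K) ⊕ (M2 ⊕ K) = M1 ⊕ M2, so the key drops out. Then M2 = (M1 ⊕ M2) ⊕ M1 over the first 8 bytes.
byte 0: (e8 XOR 13) XOR 70 = fb XOR 70 = 8b
byte 1: (07 XOR 14) XOR 69 = 13 XOR 69 = 7a
byte 2: (e7 XOR a2) XOR 6e = 45 XOR 6e = 2b
byte 3: (cd XOR 4e) XOR 67 = 83 XOR 67 = e4
byte 4: (4e XOR 6a) XOR 20 = 24 XOR 20 = 04
byte 5: (a6 XOR b4) XOR 2d = 12 XOR 2d = 3f
byte 6: (16 XOR b1) XOR 63 = a7 XOR 63 = c4
byte 7: (67 XOR 2d) XOR 20 = 4a XOR 20 = 6a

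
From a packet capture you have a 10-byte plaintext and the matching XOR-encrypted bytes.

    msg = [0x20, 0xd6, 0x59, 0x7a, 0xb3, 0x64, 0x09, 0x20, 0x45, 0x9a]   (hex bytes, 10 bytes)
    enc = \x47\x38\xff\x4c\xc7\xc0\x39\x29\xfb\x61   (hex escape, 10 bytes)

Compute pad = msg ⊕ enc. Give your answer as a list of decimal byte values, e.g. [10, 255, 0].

Since enc = msg ⊕ pad, XORing both sides with msg gives pad = msg ⊕ enc.
20 ⊕ 47 = 67
d6 ⊕ 38 = ee
59 ⊕ ff = a6
7a ⊕ 4c = 36
b3 ⊕ c7 = 74
64 ⊕ c0 = a4
09 ⊕ 39 = 30
20 ⊕ 29 = 09
45 ⊕ fb = be
9a ⊕ 61 = fb

[103, 238, 166, 54, 116, 164, 48, 9, 190, 251]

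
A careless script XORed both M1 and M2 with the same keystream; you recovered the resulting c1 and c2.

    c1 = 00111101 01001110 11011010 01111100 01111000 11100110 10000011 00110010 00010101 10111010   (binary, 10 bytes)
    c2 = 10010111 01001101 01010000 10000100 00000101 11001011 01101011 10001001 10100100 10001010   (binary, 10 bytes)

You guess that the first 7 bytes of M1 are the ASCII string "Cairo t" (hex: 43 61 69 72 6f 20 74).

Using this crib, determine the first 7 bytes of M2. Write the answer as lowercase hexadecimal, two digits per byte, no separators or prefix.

First, c1 ⊕ c2 = (M1 ⊕ K) ⊕ (M2 ⊕ K) = M1 ⊕ M2, so the key drops out. Then M2 = (M1 ⊕ M2) ⊕ M1 over the first 7 bytes.
byte 0: (3d ^ 97) ^ 43 = aa ^ 43 = e9
byte 1: (4e ^ 4d) ^ 61 = 03 ^ 61 = 62
byte 2: (da ^ 50) ^ 69 = 8a ^ 69 = e3
byte 3: (7c ^ 84) ^ 72 = f8 ^ 72 = 8a
byte 4: (78 ^ 05) ^ 6f = 7d ^ 6f = 12
byte 5: (e6 ^ cb) ^ 20 = 2d ^ 20 = 0d
byte 6: (83 ^ 6b) ^ 74 = e8 ^ 74 = 9c

e962e38a120d9c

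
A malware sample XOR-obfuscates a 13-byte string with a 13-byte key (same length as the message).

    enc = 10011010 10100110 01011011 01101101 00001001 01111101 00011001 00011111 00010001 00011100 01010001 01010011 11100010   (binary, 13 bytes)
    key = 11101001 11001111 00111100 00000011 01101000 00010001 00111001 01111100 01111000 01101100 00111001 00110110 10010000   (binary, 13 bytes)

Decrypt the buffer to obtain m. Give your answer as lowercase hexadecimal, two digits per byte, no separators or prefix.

byte 0: 9a ⊕ e9 = 73
byte 1: a6 ⊕ cf = 69
byte 2: 5b ⊕ 3c = 67
byte 3: 6d ⊕ 03 = 6e
byte 4: 09 ⊕ 68 = 61
byte 5: 7d ⊕ 11 = 6c
byte 6: 19 ⊕ 39 = 20
byte 7: 1f ⊕ 7c = 63
byte 8: 11 ⊕ 78 = 69
byte 9: 1c ⊕ 6c = 70
byte 10: 51 ⊕ 39 = 68
byte 11: 53 ⊕ 36 = 65
byte 12: e2 ⊕ 90 = 72

7369676e616c20636970686572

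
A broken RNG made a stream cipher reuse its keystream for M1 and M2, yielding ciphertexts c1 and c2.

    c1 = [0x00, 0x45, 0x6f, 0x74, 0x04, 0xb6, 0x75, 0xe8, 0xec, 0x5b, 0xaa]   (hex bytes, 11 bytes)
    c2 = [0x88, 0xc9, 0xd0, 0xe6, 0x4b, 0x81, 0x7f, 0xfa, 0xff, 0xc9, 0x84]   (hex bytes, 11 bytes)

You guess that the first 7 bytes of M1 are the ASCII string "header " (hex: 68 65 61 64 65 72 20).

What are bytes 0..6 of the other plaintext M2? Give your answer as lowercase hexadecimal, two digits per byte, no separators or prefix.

e0e9def62a452a

First, c1 ⊕ c2 = (M1 ⊕ K) ⊕ (M2 ⊕ K) = M1 ⊕ M2, so the key drops out. Then M2 = (M1 ⊕ M2) ⊕ M1 over the first 7 bytes.
byte 0: (00 ⊕ 88) ⊕ 68 = 88 ⊕ 68 = e0
byte 1: (45 ⊕ c9) ⊕ 65 = 8c ⊕ 65 = e9
byte 2: (6f ⊕ d0) ⊕ 61 = bf ⊕ 61 = de
byte 3: (74 ⊕ e6) ⊕ 64 = 92 ⊕ 64 = f6
byte 4: (04 ⊕ 4b) ⊕ 65 = 4f ⊕ 65 = 2a
byte 5: (b6 ⊕ 81) ⊕ 72 = 37 ⊕ 72 = 45
byte 6: (75 ⊕ 7f) ⊕ 20 = 0a ⊕ 20 = 2a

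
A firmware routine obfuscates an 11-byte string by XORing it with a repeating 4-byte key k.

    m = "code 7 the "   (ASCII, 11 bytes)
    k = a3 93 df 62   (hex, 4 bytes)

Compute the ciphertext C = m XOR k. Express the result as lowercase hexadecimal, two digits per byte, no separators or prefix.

The 4-byte key repeats, so the effective keystream is a3 93 df 62 a3 93 df 62 a3 93 df.
byte 0:  99 XOR 163 = 192
byte 1: 111 XOR 147 = 252
byte 2: 100 XOR 223 = 187
byte 3: 101 XOR  98 =   7
byte 4:  32 XOR 163 = 131
byte 5:  55 XOR 147 = 164
byte 6:  32 XOR 223 = 255
byte 7: 116 XOR  98 =  22
byte 8: 104 XOR 163 = 203
byte 9: 101 XOR 147 = 246
byte 10:  32 XOR 223 = 255

c0fcbb0783a4ff16cbf6ff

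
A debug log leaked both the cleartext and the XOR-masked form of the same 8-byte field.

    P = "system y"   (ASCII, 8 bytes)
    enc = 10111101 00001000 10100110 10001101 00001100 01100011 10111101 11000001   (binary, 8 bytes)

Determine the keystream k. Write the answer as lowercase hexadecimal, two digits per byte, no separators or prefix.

Since enc = P ⊕ k, XORing both sides with P gives k = P ⊕ enc.
byte 0: 01110011 XOR 10111101 = 11001110
byte 1: 01111001 XOR 00001000 = 01110001
byte 2: 01110011 XOR 10100110 = 11010101
byte 3: 01110100 XOR 10001101 = 11111001
byte 4: 01100101 XOR 00001100 = 01101001
byte 5: 01101101 XOR 01100011 = 00001110
byte 6: 00100000 XOR 10111101 = 10011101
byte 7: 01111001 XOR 11000001 = 10111000

ce71d5f9690e9db8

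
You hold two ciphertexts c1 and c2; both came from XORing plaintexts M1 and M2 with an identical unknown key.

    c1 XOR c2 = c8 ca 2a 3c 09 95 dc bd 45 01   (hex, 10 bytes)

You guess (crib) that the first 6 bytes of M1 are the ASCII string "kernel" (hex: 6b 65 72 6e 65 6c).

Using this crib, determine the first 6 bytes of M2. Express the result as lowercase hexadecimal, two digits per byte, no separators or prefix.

a3af58526cf9

Since c1 ⊕ c2 = M1 ⊕ M2, XORing with the guessed M1 bytes yields the corresponding M2 bytes: M2 = (c1 ⊕ c2) ⊕ M1.
byte 0: c8 xor 6b = a3
byte 1: ca xor 65 = af
byte 2: 2a xor 72 = 58
byte 3: 3c xor 6e = 52
byte 4: 09 xor 65 = 6c
byte 5: 95 xor 6c = f9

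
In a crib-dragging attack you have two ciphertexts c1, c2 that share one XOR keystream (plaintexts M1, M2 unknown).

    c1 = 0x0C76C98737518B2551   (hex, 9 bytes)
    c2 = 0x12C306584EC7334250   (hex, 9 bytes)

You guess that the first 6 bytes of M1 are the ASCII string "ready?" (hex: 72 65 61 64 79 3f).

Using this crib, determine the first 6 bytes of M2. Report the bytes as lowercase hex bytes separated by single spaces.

6c d0 ae bb 00 a9

First, c1 ⊕ c2 = (M1 ⊕ K) ⊕ (M2 ⊕ K) = M1 ⊕ M2, so the key drops out. Then M2 = (M1 ⊕ M2) ⊕ M1 over the first 6 bytes.
byte 0: (0c ^ 12) ^ 72 = 1e ^ 72 = 6c
byte 1: (76 ^ c3) ^ 65 = b5 ^ 65 = d0
byte 2: (c9 ^ 06) ^ 61 = cf ^ 61 = ae
byte 3: (87 ^ 58) ^ 64 = df ^ 64 = bb
byte 4: (37 ^ 4e) ^ 79 = 79 ^ 79 = 00
byte 5: (51 ^ c7) ^ 3f = 96 ^ 3f = a9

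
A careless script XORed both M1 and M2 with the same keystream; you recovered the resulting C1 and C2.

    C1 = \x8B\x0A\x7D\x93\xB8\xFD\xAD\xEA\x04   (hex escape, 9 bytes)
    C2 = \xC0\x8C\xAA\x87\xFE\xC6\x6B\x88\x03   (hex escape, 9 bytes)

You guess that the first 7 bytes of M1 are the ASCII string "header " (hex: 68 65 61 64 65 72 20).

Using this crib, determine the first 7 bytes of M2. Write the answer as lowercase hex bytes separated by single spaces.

First, C1 ⊕ C2 = (M1 ⊕ K) ⊕ (M2 ⊕ K) = M1 ⊕ M2, so the key drops out. Then M2 = (M1 ⊕ M2) ⊕ M1 over the first 7 bytes.
byte 0: (8b xor c0) xor 68 = 4b xor 68 = 23
byte 1: (0a xor 8c) xor 65 = 86 xor 65 = e3
byte 2: (7d xor aa) xor 61 = d7 xor 61 = b6
byte 3: (93 xor 87) xor 64 = 14 xor 64 = 70
byte 4: (b8 xor fe) xor 65 = 46 xor 65 = 23
byte 5: (fd xor c6) xor 72 = 3b xor 72 = 49
byte 6: (ad xor 6b) xor 20 = c6 xor 20 = e6

23 e3 b6 70 23 49 e6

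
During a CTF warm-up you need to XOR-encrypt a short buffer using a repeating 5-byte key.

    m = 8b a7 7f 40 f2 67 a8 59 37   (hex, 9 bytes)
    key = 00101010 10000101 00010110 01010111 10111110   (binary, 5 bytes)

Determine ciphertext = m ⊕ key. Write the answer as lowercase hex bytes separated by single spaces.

a1 22 69 17 4c 4d 2d 4f 60

The 5-byte key repeats, so the effective keystream is 2a 85 16 57 be 2a 85 16 57.
byte 0: 10001011 ^ 00101010 = 10100001
byte 1: 10100111 ^ 10000101 = 00100010
byte 2: 01111111 ^ 00010110 = 01101001
byte 3: 01000000 ^ 01010111 = 00010111
byte 4: 11110010 ^ 10111110 = 01001100
byte 5: 01100111 ^ 00101010 = 01001101
byte 6: 10101000 ^ 10000101 = 00101101
byte 7: 01011001 ^ 00010110 = 01001111
byte 8: 00110111 ^ 01010111 = 01100000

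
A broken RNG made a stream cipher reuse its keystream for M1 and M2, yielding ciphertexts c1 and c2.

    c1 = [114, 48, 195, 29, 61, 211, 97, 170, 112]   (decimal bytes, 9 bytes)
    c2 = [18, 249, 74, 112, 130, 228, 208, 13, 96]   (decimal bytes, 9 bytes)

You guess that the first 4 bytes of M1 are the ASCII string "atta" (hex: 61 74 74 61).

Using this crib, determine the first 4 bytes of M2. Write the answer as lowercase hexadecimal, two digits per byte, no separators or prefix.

01bdfd0c

First, c1 ⊕ c2 = (M1 ⊕ K) ⊕ (M2 ⊕ K) = M1 ⊕ M2, so the key drops out. Then M2 = (M1 ⊕ M2) ⊕ M1 over the first 4 bytes.
byte 0: (72 xor 12) xor 61 = 60 xor 61 = 01
byte 1: (30 xor f9) xor 74 = c9 xor 74 = bd
byte 2: (c3 xor 4a) xor 74 = 89 xor 74 = fd
byte 3: (1d xor 70) xor 61 = 6d xor 61 = 0c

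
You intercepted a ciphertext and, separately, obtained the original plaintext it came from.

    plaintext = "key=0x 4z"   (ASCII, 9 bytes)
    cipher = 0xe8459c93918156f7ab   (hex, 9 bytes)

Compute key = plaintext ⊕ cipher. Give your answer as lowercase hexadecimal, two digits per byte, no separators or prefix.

8320e5aea1f976c3d1

Since cipher = plaintext ⊕ key, XORing both sides with plaintext gives key = plaintext ⊕ cipher.
byte 0: 6b ⊕ e8 = 83
byte 1: 65 ⊕ 45 = 20
byte 2: 79 ⊕ 9c = e5
byte 3: 3d ⊕ 93 = ae
byte 4: 30 ⊕ 91 = a1
byte 5: 78 ⊕ 81 = f9
byte 6: 20 ⊕ 56 = 76
byte 7: 34 ⊕ f7 = c3
byte 8: 7a ⊕ ab = d1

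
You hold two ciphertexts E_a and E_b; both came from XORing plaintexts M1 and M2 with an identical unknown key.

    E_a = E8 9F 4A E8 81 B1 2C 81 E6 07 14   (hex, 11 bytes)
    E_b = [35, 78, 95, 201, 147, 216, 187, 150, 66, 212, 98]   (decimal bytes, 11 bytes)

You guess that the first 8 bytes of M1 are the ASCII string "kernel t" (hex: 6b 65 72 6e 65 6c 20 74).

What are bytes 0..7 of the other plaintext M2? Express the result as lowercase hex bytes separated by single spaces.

First, E_a ⊕ E_b = (M1 ⊕ K) ⊕ (M2 ⊕ K) = M1 ⊕ M2, so the key drops out. Then M2 = (M1 ⊕ M2) ⊕ M1 over the first 8 bytes.
byte 0: (e8 ⊕ 23) ⊕ 6b = cb ⊕ 6b = a0
byte 1: (9f ⊕ 4e) ⊕ 65 = d1 ⊕ 65 = b4
byte 2: (4a ⊕ 5f) ⊕ 72 = 15 ⊕ 72 = 67
byte 3: (e8 ⊕ c9) ⊕ 6e = 21 ⊕ 6e = 4f
byte 4: (81 ⊕ 93) ⊕ 65 = 12 ⊕ 65 = 77
byte 5: (b1 ⊕ d8) ⊕ 6c = 69 ⊕ 6c = 05
byte 6: (2c ⊕ bb) ⊕ 20 = 97 ⊕ 20 = b7
byte 7: (81 ⊕ 96) ⊕ 74 = 17 ⊕ 74 = 63

a0 b4 67 4f 77 05 b7 63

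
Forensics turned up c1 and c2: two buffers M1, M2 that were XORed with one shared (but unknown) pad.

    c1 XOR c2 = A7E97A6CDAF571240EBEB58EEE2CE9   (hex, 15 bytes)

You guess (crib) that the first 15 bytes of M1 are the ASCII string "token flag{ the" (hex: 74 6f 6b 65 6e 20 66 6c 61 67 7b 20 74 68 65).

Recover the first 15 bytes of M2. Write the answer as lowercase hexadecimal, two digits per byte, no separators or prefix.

Since c1 ⊕ c2 = M1 ⊕ M2, XORing with the guessed M1 bytes yields the corresponding M2 bytes: M2 = (c1 ⊕ c2) ⊕ M1.
167 ⊕ 116 = 211
233 ⊕ 111 = 134
122 ⊕ 107 =  17
108 ⊕ 101 =   9
218 ⊕ 110 = 180
245 ⊕  32 = 213
113 ⊕ 102 =  23
 36 ⊕ 108 =  72
 14 ⊕  97 = 111
190 ⊕ 103 = 217
181 ⊕ 123 = 206
142 ⊕  32 = 174
238 ⊕ 116 = 154
 44 ⊕ 104 =  68
233 ⊕ 101 = 140

d3861109b4d517486fd9ceae9a448c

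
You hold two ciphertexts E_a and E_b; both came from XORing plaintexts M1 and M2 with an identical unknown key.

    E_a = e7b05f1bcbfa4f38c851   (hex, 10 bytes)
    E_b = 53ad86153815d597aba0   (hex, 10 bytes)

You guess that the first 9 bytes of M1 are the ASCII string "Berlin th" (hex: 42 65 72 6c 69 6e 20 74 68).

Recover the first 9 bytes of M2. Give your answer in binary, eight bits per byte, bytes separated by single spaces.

11110110 01111000 10101011 01100010 10011010 10000001 10111010 11011011 00001011

First, E_a ⊕ E_b = (M1 ⊕ K) ⊕ (M2 ⊕ K) = M1 ⊕ M2, so the key drops out. Then M2 = (M1 ⊕ M2) ⊕ M1 over the first 9 bytes.
byte 0: (e7 XOR 53) XOR 42 = b4 XOR 42 = f6
byte 1: (b0 XOR ad) XOR 65 = 1d XOR 65 = 78
byte 2: (5f XOR 86) XOR 72 = d9 XOR 72 = ab
byte 3: (1b XOR 15) XOR 6c = 0e XOR 6c = 62
byte 4: (cb XOR 38) XOR 69 = f3 XOR 69 = 9a
byte 5: (fa XOR 15) XOR 6e = ef XOR 6e = 81
byte 6: (4f XOR d5) XOR 20 = 9a XOR 20 = ba
byte 7: (38 XOR 97) XOR 74 = af XOR 74 = db
byte 8: (c8 XOR ab) XOR 68 = 63 XOR 68 = 0b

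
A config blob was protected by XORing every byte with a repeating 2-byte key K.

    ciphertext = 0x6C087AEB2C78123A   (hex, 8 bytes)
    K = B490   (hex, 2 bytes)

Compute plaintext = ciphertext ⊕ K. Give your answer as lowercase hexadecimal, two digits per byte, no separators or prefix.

The 2-byte key repeats, so the effective keystream is b4 90 b4 90 b4 90 b4 90.
byte 0: 108 ^ 180 = 216
byte 1:   8 ^ 144 = 152
byte 2: 122 ^ 180 = 206
byte 3: 235 ^ 144 = 123
byte 4:  44 ^ 180 = 152
byte 5: 120 ^ 144 = 232
byte 6:  18 ^ 180 = 166
byte 7:  58 ^ 144 = 170

d898ce7b98e8a6aa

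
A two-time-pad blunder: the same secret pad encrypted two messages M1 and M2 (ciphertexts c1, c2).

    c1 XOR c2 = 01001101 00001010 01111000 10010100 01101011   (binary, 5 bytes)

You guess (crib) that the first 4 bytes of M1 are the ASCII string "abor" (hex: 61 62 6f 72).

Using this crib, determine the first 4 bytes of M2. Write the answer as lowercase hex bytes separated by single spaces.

2c 68 17 e6

Since c1 ⊕ c2 = M1 ⊕ M2, XORing with the guessed M1 bytes yields the corresponding M2 bytes: M2 = (c1 ⊕ c2) ⊕ M1.
byte 0: 4d xor 61 = 2c
byte 1: 0a xor 62 = 68
byte 2: 78 xor 6f = 17
byte 3: 94 xor 72 = e6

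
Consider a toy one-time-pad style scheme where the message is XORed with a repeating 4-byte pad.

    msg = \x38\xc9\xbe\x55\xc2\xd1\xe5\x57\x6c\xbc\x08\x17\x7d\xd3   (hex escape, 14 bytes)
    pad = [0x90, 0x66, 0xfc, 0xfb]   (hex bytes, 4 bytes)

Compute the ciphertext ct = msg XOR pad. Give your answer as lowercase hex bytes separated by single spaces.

a8 af 42 ae 52 b7 19 ac fc da f4 ec ed b5

The 4-byte key repeats, so the effective keystream is 90 66 fc fb 90 66 fc fb 90 66 fc fb 90 66.
byte 0:  56 ⊕ 144 = 168
byte 1: 201 ⊕ 102 = 175
byte 2: 190 ⊕ 252 =  66
byte 3:  85 ⊕ 251 = 174
byte 4: 194 ⊕ 144 =  82
byte 5: 209 ⊕ 102 = 183
byte 6: 229 ⊕ 252 =  25
byte 7:  87 ⊕ 251 = 172
byte 8: 108 ⊕ 144 = 252
byte 9: 188 ⊕ 102 = 218
byte 10:   8 ⊕ 252 = 244
byte 11:  23 ⊕ 251 = 236
byte 12: 125 ⊕ 144 = 237
byte 13: 211 ⊕ 102 = 181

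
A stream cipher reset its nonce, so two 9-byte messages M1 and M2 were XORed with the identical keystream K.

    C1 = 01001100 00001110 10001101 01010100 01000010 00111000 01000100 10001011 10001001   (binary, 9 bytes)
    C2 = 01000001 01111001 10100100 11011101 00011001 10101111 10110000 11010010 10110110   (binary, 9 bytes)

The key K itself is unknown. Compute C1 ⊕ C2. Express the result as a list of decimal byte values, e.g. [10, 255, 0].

[13, 119, 41, 137, 91, 151, 244, 89, 63]

C1 ⊕ C2 = (M1 ⊕ K) ⊕ (M2 ⊕ K) = M1 ⊕ M2 — the shared key cancels under XOR.
4c XOR 41 = 0d
0e XOR 79 = 77
8d XOR a4 = 29
54 XOR dd = 89
42 XOR 19 = 5b
38 XOR af = 97
44 XOR b0 = f4
8b XOR d2 = 59
89 XOR b6 = 3f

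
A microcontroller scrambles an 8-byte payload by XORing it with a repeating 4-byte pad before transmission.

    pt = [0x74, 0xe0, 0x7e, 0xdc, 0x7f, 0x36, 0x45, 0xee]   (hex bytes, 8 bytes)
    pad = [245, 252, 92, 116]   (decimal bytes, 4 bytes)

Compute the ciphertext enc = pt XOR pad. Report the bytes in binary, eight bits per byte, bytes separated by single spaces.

10000001 00011100 00100010 10101000 10001010 11001010 00011001 10011010

The 4-byte key repeats, so the effective keystream is f5 fc 5c 74 f5 fc 5c 74.
byte 0: 74 xor f5 = 81
byte 1: e0 xor fc = 1c
byte 2: 7e xor 5c = 22
byte 3: dc xor 74 = a8
byte 4: 7f xor f5 = 8a
byte 5: 36 xor fc = ca
byte 6: 45 xor 5c = 19
byte 7: ee xor 74 = 9a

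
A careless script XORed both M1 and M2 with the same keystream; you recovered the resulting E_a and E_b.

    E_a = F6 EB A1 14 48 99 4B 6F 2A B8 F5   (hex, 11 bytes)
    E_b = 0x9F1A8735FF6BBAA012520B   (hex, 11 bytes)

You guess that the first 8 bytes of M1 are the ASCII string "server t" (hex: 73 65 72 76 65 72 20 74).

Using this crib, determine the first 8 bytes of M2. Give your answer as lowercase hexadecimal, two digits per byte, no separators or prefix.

First, E_a ⊕ E_b = (M1 ⊕ K) ⊕ (M2 ⊕ K) = M1 ⊕ M2, so the key drops out. Then M2 = (M1 ⊕ M2) ⊕ M1 over the first 8 bytes.
byte 0: (f6 ⊕ 9f) ⊕ 73 = 69 ⊕ 73 = 1a
byte 1: (eb ⊕ 1a) ⊕ 65 = f1 ⊕ 65 = 94
byte 2: (a1 ⊕ 87) ⊕ 72 = 26 ⊕ 72 = 54
byte 3: (14 ⊕ 35) ⊕ 76 = 21 ⊕ 76 = 57
byte 4: (48 ⊕ ff) ⊕ 65 = b7 ⊕ 65 = d2
byte 5: (99 ⊕ 6b) ⊕ 72 = f2 ⊕ 72 = 80
byte 6: (4b ⊕ ba) ⊕ 20 = f1 ⊕ 20 = d1
byte 7: (6f ⊕ a0) ⊕ 74 = cf ⊕ 74 = bb

1a945457d280d1bb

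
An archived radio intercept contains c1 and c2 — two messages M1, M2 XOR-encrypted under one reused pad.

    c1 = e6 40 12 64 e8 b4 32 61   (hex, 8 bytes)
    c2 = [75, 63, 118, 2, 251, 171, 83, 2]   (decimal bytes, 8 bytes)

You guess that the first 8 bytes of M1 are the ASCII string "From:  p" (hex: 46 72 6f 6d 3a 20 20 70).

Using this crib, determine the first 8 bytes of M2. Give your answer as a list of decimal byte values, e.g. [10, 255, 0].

First, c1 ⊕ c2 = (M1 ⊕ K) ⊕ (M2 ⊕ K) = M1 ⊕ M2, so the key drops out. Then M2 = (M1 ⊕ M2) ⊕ M1 over the first 8 bytes.
byte 0: (e6 XOR 4b) XOR 46 = ad XOR 46 = eb
byte 1: (40 XOR 3f) XOR 72 = 7f XOR 72 = 0d
byte 2: (12 XOR 76) XOR 6f = 64 XOR 6f = 0b
byte 3: (64 XOR 02) XOR 6d = 66 XOR 6d = 0b
byte 4: (e8 XOR fb) XOR 3a = 13 XOR 3a = 29
byte 5: (b4 XOR ab) XOR 20 = 1f XOR 20 = 3f
byte 6: (32 XOR 53) XOR 20 = 61 XOR 20 = 41
byte 7: (61 XOR 02) XOR 70 = 63 XOR 70 = 13

[235, 13, 11, 11, 41, 63, 65, 19]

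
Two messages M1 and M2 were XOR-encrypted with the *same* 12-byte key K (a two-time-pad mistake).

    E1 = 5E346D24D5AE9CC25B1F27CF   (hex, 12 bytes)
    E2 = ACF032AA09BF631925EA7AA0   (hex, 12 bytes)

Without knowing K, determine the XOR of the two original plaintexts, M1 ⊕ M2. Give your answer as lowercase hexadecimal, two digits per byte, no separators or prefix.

E1 ⊕ E2 = (M1 ⊕ K) ⊕ (M2 ⊕ K) = M1 ⊕ M2 — the shared key cancels under XOR.
5e xor ac = f2
34 xor f0 = c4
6d xor 32 = 5f
24 xor aa = 8e
d5 xor 09 = dc
ae xor bf = 11
9c xor 63 = ff
c2 xor 19 = db
5b xor 25 = 7e
1f xor ea = f5
27 xor 7a = 5d
cf xor a0 = 6f

f2c45f8edc11ffdb7ef55d6f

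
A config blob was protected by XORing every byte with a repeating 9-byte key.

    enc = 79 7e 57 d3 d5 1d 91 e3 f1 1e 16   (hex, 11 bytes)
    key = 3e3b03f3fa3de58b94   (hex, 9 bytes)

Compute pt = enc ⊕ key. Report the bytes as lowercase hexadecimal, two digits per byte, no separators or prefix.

The 9-byte key repeats, so the effective keystream is 3e 3b 03 f3 fa 3d e5 8b 94 3e 3b.
byte 0: 79 ^ 3e = 47
byte 1: 7e ^ 3b = 45
byte 2: 57 ^ 03 = 54
byte 3: d3 ^ f3 = 20
byte 4: d5 ^ fa = 2f
byte 5: 1d ^ 3d = 20
byte 6: 91 ^ e5 = 74
byte 7: e3 ^ 8b = 68
byte 8: f1 ^ 94 = 65
byte 9: 1e ^ 3e = 20
byte 10: 16 ^ 3b = 2d

474554202f20746865202d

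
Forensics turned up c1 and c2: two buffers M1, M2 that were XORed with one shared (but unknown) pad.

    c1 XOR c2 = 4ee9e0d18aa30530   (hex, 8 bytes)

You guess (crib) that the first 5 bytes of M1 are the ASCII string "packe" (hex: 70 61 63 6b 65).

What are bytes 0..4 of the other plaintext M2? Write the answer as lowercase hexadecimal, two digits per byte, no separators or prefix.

3e8883baef

Since c1 ⊕ c2 = M1 ⊕ M2, XORing with the guessed M1 bytes yields the corresponding M2 bytes: M2 = (c1 ⊕ c2) ⊕ M1.
4e XOR 70 = 3e
e9 XOR 61 = 88
e0 XOR 63 = 83
d1 XOR 6b = ba
8a XOR 65 = ef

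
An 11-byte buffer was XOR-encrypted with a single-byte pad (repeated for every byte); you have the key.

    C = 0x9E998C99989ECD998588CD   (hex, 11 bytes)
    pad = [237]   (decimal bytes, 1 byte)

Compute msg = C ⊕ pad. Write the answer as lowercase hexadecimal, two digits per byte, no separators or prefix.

7374617475732074686520

The 1-byte key repeats, so the effective keystream is ed ed ed ed ed ed ed ed ed ed ed.
byte 0: 9e ^ ed = 73
byte 1: 99 ^ ed = 74
byte 2: 8c ^ ed = 61
byte 3: 99 ^ ed = 74
byte 4: 98 ^ ed = 75
byte 5: 9e ^ ed = 73
byte 6: cd ^ ed = 20
byte 7: 99 ^ ed = 74
byte 8: 85 ^ ed = 68
byte 9: 88 ^ ed = 65
byte 10: cd ^ ed = 20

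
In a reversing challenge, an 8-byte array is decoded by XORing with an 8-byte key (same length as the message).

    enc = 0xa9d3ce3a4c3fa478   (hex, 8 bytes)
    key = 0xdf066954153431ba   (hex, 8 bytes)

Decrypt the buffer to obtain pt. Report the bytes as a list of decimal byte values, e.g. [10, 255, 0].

XOR is its own inverse, so applying the key byte-wise gives the result directly.
byte 0: 169 xor 223 = 118
byte 1: 211 xor   6 = 213
byte 2: 206 xor 105 = 167
byte 3:  58 xor  84 = 110
byte 4:  76 xor  21 =  89
byte 5:  63 xor  52 =  11
byte 6: 164 xor  49 = 149
byte 7: 120 xor 186 = 194

[118, 213, 167, 110, 89, 11, 149, 194]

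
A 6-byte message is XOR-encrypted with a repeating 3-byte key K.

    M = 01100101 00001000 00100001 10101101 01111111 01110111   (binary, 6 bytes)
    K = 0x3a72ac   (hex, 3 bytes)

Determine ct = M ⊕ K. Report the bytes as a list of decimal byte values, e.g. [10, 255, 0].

[95, 122, 141, 151, 13, 219]

The 3-byte key repeats, so the effective keystream is 3a 72 ac 3a 72 ac.
byte 0: 01100101 XOR 00111010 = 01011111
byte 1: 00001000 XOR 01110010 = 01111010
byte 2: 00100001 XOR 10101100 = 10001101
byte 3: 10101101 XOR 00111010 = 10010111
byte 4: 01111111 XOR 01110010 = 00001101
byte 5: 01110111 XOR 10101100 = 11011011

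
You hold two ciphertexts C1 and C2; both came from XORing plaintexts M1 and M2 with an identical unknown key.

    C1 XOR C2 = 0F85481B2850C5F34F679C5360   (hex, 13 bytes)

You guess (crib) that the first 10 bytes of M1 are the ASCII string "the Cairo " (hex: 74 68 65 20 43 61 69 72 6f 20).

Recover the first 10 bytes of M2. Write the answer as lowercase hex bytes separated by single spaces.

Since C1 ⊕ C2 = M1 ⊕ M2, XORing with the guessed M1 bytes yields the corresponding M2 bytes: M2 = (C1 ⊕ C2) ⊕ M1.
byte 0: 0f ^ 74 = 7b
byte 1: 85 ^ 68 = ed
byte 2: 48 ^ 65 = 2d
byte 3: 1b ^ 20 = 3b
byte 4: 28 ^ 43 = 6b
byte 5: 50 ^ 61 = 31
byte 6: c5 ^ 69 = ac
byte 7: f3 ^ 72 = 81
byte 8: 4f ^ 6f = 20
byte 9: 67 ^ 20 = 47

7b ed 2d 3b 6b 31 ac 81 20 47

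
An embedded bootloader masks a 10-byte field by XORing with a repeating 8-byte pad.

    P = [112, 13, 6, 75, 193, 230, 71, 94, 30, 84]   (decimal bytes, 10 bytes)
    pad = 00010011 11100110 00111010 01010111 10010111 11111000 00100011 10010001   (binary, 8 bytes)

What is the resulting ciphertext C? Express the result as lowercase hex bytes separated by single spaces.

The 8-byte key repeats, so the effective keystream is 13 e6 3a 57 97 f8 23 91 13 e6.
byte 0: 70 ⊕ 13 = 63
byte 1: 0d ⊕ e6 = eb
byte 2: 06 ⊕ 3a = 3c
byte 3: 4b ⊕ 57 = 1c
byte 4: c1 ⊕ 97 = 56
byte 5: e6 ⊕ f8 = 1e
byte 6: 47 ⊕ 23 = 64
byte 7: 5e ⊕ 91 = cf
byte 8: 1e ⊕ 13 = 0d
byte 9: 54 ⊕ e6 = b2

63 eb 3c 1c 56 1e 64 cf 0d b2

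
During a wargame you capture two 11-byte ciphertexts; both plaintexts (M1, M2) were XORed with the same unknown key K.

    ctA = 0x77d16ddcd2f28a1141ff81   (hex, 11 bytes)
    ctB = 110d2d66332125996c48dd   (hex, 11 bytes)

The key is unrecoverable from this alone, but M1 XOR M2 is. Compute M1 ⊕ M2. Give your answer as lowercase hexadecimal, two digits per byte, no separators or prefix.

66dc40bae1d3af882db75c

ctA ⊕ ctB = (M1 ⊕ K) ⊕ (M2 ⊕ K) = M1 ⊕ M2 — the shared key cancels under XOR.
77 xor 11 = 66
d1 xor 0d = dc
6d xor 2d = 40
dc xor 66 = ba
d2 xor 33 = e1
f2 xor 21 = d3
8a xor 25 = af
11 xor 99 = 88
41 xor 6c = 2d
ff xor 48 = b7
81 xor dd = 5c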